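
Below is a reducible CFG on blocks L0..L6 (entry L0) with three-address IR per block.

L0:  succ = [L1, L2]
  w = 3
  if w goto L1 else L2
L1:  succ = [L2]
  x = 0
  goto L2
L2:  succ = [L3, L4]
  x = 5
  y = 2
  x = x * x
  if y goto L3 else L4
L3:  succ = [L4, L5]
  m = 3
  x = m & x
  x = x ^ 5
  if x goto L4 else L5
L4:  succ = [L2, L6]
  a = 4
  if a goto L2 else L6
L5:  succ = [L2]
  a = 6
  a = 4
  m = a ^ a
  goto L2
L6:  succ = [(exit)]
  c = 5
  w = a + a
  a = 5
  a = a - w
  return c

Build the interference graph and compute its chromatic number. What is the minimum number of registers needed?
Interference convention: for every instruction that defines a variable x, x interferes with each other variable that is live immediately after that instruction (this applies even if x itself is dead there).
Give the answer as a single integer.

Per-block:
  L0 def {w} use ∅
  L1 def {x} use ∅
  L2 def {x,y} use ∅
  L3 def {m,x} use {x}
  L4 def {a} use ∅
  L5 def {a,m} use ∅
  L6 def {a,c,w} use {a}

Backward fixpoint:
  L0 li=∅ lo=∅
  L1 li=∅ lo=∅
  L2 li=∅ lo={x}
  L3 li={x} lo=∅
  L4 li=∅ lo={a}
  L5 li=∅ lo=∅
  L6 li={a} lo=∅

Interference:
  a — {c,w}
  c — {a,w}
  m — {x}
  w — {a,c}
  x — {m,y}
  y — {x}

Registers:
  {a,c,w} pairwise interfere (3-clique) ⇒ χ ≥ 3
  3-colouring: c0={a,x}  c1={c,m,y}  c2={w}
  χ = 3

Answer: 3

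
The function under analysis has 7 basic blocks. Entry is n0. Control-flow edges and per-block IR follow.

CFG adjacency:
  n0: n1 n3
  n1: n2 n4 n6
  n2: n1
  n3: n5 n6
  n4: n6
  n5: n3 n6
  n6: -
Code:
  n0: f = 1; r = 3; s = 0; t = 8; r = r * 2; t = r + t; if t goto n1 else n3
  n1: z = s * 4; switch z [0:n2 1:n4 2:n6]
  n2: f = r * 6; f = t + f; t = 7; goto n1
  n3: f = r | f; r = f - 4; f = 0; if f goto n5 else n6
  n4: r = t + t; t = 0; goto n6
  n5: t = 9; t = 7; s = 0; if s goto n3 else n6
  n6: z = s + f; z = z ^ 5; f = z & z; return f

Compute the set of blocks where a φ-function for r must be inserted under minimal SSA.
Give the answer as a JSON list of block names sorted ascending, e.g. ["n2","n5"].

Answer: ["n3", "n6"]

Analysis:
idom tree: n1←n0 n2←n1 n3←n0 n4←n1 n5←n3 n6←n0
Join-block Dom:
  n1: preds {n0,n2}: {n0} ∩ {n0,n1,n2} = {n0}; idom=n0
  n3: preds {n0,n5}: {n0} ∩ {n0,n3,n5} = {n0}; idom=n0
  n6: preds {n1,n3,n4,n5}: {n0,n1} ∩ {n0,n3} ∩ {n0,n1,n4} ∩ {n0,n3,n5} = {n0}; idom=n0

DF derivation:
  n1←n0: walk · to n0
  n1←n2: walk n2→n1 to n0
  n3←n0: walk · to n0
  n3←n5: walk n5→n3 to n0
  n6←n1: walk n1 to n0
  n6←n3: walk n3 to n0
  n6←n4: walk n4→n1 to n0
  n6←n5: walk n5→n3 to n0
  DF(n0)=∅
  DF(n1)={n1,n6}
  DF(n2)={n1}
  DF(n3)={n3,n6}
  DF(n4)={n6}
  DF(n5)={n3,n6}
  DF(n6)=∅

φ for r: defs {n0,n3,n4}
  DF⁺ = {n3,n6}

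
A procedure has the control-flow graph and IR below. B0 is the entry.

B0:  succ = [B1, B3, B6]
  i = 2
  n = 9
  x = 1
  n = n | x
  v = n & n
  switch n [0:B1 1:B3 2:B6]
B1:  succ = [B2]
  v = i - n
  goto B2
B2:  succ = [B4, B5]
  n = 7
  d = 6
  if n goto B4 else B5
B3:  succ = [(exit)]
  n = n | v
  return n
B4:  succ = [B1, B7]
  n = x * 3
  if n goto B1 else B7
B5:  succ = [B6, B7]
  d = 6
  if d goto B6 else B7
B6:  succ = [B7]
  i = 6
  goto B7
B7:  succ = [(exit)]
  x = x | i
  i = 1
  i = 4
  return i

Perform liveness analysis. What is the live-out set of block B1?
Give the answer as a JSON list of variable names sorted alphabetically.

Answer: ["i", "x"]

Working:
Block summaries:
  B0: def={i,n,v,x} ue=∅
  B1: def={v} ue={i,n}
  B2: def={d,n} ue=∅
  B3: def={n} ue={n,v}
  B4: def={n} ue={x}
  B5: def={d} ue=∅
  B6: def={i} ue=∅
  B7: def={i,x} ue={i,x}

Liveness:
  B0: in=∅ out={i,n,v,x}
  B1: in={i,n,x} out={i,x}
  B2: in={i,x} out={i,x}
  B3: in={n,v} out=∅
  B4: in={i,x} out={i,n,x}
  B5: in={i,x} out={i,x}
  B6: in={x} out={i,x}
  B7: in={i,x} out=∅

live-out(B1) = ["i", "x"]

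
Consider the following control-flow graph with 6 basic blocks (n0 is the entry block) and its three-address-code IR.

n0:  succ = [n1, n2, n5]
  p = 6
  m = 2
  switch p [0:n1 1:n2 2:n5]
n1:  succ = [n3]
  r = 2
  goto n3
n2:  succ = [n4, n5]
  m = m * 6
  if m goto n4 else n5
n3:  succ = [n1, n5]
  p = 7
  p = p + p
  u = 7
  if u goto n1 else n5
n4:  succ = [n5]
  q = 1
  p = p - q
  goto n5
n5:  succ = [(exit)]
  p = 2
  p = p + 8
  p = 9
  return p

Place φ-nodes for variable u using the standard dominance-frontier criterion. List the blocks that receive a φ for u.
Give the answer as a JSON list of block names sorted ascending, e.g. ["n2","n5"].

Answer: ["n1", "n5"]

Working:
idom tree: n1←n0 n2←n0 n3←n1 n4←n2 n5←n0
Dom∩ at merges:
  n1: preds {n0,n3}: {n0} ∩ {n0,n1,n3} = {n0}; idom=n0
  n5: preds {n0,n2,n3,n4}: {n0} ∩ {n0,n2} ∩ {n0,n1,n3} ∩ {n0,n2,n4} = {n0}; idom=n0

Frontier:
  n1←n0: walk · to n0
  n1←n3: walk n3→n1 to n0
  n5←n0: walk · to n0
  n5←n2: walk n2 to n0
  n5←n3: walk n3→n1 to n0
  n5←n4: walk n4→n2 to n0
  n0: DF=∅
  n1: DF={n1,n5}
  n2: DF={n5}
  n3: DF={n1,n5}
  n4: DF={n5}
  n5: DF=∅

φ for u: defs {n3}
  DF⁺ = {n1,n5}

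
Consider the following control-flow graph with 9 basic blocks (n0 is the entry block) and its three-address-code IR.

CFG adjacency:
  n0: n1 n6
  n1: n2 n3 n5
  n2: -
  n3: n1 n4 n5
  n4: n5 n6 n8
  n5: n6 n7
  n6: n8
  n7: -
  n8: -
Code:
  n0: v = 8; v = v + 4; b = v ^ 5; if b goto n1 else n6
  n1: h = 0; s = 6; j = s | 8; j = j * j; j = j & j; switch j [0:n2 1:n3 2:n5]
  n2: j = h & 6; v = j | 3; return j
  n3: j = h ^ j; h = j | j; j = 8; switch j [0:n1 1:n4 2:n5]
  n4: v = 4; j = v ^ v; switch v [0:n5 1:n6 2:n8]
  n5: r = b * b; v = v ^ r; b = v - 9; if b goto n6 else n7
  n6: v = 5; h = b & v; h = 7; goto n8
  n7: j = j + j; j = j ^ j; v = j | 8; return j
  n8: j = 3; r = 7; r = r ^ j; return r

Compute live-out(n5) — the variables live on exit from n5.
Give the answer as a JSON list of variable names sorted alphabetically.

Answer: ["b", "j"]

Derivation:
Per-block:
  n0: def={b,v} ue=∅
  n1: def={h,j,s} ue=∅
  n2: def={j,v} ue={h}
  n3: def={h,j} ue={h,j}
  n4: def={j,v} ue=∅
  n5: def={b,r,v} ue={b,v}
  n6: def={h,v} ue={b}
  n7: def={j,v} ue={j}
  n8: def={j,r} ue=∅

Live sets:
  n0 li=∅ lo={b,v}
  n1 li={b,v} lo={b,h,j,v}
  n2 li={h} lo=∅
  n3 li={b,h,j,v} lo={b,j,v}
  n4 li={b} lo={b,j,v}
  n5 li={b,j,v} lo={b,j}
  n6 li={b} lo=∅
  n7 li={j} lo=∅
  n8 li=∅ lo=∅

live-out(n5) = ["b", "j"]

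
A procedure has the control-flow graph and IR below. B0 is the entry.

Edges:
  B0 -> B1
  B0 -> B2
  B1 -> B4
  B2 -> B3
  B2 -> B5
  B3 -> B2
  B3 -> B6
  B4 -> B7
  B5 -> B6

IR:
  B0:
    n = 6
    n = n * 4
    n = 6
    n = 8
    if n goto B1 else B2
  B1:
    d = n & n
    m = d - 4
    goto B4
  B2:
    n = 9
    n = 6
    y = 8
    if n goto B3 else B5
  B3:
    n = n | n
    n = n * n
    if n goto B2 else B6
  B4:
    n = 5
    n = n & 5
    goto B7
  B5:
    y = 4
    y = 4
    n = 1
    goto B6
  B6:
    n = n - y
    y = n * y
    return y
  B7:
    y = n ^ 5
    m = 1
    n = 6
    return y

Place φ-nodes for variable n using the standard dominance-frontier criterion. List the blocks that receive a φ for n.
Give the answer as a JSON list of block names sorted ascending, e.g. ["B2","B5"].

Answer: ["B2", "B6"]

Working:
idom tree: B1←B0 B2←B0 B3←B2 B4←B1 B5←B2 B6←B2 B7←B4
Dom at joins:
  B2: preds {B0,B3}: {B0} ∩ {B0,B2,B3} = {B0}; idom=B0
  B6: preds {B3,B5}: {B0,B2,B3} ∩ {B0,B2,B5} = {B0,B2}; idom=B2

DF walk-up:
  join B2 pred B0: · stop@B0
  join B2 pred B3: B3→B2 stop@B0
  join B6 pred B3: B3 stop@B2
  join B6 pred B5: B5 stop@B2
  B0: DF=∅
  B1: DF=∅
  B2: DF={B2}
  B3: DF={B2,B6}
  B4: DF=∅
  B5: DF={B6}
  B6: DF=∅
  B7: DF=∅

φ for n: defs {B0,B2,B3,B4,B5,B6,B7}
  DF⁺ = {B2,B6}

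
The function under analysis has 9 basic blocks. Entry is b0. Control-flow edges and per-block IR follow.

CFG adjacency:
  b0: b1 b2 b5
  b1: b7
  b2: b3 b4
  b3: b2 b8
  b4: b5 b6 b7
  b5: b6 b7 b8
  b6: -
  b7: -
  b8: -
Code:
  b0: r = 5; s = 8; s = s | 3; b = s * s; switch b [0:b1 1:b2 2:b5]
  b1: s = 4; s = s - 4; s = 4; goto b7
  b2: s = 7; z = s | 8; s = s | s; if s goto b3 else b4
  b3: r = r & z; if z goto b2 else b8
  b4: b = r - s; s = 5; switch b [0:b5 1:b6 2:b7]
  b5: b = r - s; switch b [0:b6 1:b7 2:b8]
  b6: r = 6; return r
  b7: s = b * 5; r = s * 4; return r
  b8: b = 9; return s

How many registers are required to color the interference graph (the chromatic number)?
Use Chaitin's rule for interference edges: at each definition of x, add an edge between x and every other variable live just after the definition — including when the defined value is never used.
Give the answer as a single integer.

Per-block:
  b0: {b,r,s} / ∅
  b1: {s} / ∅
  b2: {s,z} / ∅
  b3: {r} / {r,z}
  b4: {b,s} / {r,s}
  b5: {b} / {r,s}
  b6: {r} / ∅
  b7: {r,s} / {b}
  b8: {b} / {s}

Liveness:
  live b0: ∅→{b,r,s}
  live b1: {b}→{b}
  live b2: {r}→{r,s,z}
  live b3: {r,s,z}→{r,s}
  live b4: {r,s}→{b,r,s}
  live b5: {r,s}→{b,s}
  live b6: ∅→∅
  live b7: {b}→∅
  live b8: {s}→∅

Interfere edges:
  b: {r,s}
  r: {b,s,z}
  s: {b,r,z}
  z: {r,s}

Colouring:
  {b,r,s} pairwise interfere (3-clique) ⇒ χ ≥ 3
  assign b→R2 r→R0 s→R1 z→R2 — no edge inside a register ⇒ χ ≤ 3
  χ = 3

Answer: 3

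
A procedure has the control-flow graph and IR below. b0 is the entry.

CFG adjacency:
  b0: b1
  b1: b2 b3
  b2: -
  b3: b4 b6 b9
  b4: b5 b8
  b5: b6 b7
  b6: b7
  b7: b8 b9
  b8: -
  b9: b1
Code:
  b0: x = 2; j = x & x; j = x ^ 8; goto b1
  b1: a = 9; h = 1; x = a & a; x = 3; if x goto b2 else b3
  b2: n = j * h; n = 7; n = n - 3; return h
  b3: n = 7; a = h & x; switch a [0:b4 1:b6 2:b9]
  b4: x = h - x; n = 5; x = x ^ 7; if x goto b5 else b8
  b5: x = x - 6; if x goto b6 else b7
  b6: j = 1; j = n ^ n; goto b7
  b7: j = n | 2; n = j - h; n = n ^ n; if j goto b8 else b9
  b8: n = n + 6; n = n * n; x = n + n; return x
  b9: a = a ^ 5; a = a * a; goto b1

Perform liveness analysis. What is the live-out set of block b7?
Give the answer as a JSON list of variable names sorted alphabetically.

Block summaries:
  b0 def {j,x} use ∅
  b1 def {a,h,x} use ∅
  b2 def {n} use {h,j}
  b3 def {a,n} use {h,x}
  b4 def {n,x} use {h,x}
  b5 def {x} use {x}
  b6 def {j} use {n}
  b7 def {j,n} use {h,n}
  b8 def {n,x} use {n}
  b9 def {a} use {a}

Backward fixpoint:
  b0 li=∅ lo={j}
  b1 li={j} lo={h,j,x}
  b2 li={h,j} lo=∅
  b3 li={h,j,x} lo={a,h,j,n,x}
  b4 li={a,h,x} lo={a,h,n,x}
  b5 li={a,h,n,x} lo={a,h,n}
  b6 li={a,h,n} lo={a,h,n}
  b7 li={a,h,n} lo={a,j,n}
  b8 li={n} lo=∅
  b9 li={a,j} lo={j}

live-out(b7) = ["a", "j", "n"]

Answer: ["a", "j", "n"]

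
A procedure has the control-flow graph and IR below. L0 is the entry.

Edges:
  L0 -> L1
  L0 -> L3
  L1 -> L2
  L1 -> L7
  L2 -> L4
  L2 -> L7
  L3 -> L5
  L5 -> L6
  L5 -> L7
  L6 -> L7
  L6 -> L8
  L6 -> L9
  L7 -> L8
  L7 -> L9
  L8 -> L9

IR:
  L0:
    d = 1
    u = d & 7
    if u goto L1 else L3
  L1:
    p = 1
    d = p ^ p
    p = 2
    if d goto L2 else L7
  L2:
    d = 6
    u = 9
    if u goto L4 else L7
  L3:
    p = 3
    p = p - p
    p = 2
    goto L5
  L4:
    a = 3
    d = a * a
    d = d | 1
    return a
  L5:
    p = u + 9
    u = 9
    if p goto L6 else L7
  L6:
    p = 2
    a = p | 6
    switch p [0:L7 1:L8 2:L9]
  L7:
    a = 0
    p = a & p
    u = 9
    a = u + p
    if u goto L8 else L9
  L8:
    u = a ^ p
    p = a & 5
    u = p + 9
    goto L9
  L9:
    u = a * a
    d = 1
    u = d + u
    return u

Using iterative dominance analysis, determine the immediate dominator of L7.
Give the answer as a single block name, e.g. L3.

idom tree: L1←L0 L2←L1 L3←L0 L4←L2 L5←L3 L6←L5 L7←L0 L8←L0 L9←L0
Join-block Dom:
  L7: preds {L1,L2,L5,L6}: {L0,L1} ∩ {L0,L1,L2} ∩ {L0,L3,L5} ∩ {L0,L3,L5,L6} = {L0}; idom=L0
  L8: preds {L6,L7}: {L0,L3,L5,L6} ∩ {L0,L7} = {L0}; idom=L0
  L9: preds {L6,L7,L8}: {L0,L3,L5,L6} ∩ {L0,L7} ∩ {L0,L8} = {L0}; idom=L0

idom(L7) = L0

Answer: L0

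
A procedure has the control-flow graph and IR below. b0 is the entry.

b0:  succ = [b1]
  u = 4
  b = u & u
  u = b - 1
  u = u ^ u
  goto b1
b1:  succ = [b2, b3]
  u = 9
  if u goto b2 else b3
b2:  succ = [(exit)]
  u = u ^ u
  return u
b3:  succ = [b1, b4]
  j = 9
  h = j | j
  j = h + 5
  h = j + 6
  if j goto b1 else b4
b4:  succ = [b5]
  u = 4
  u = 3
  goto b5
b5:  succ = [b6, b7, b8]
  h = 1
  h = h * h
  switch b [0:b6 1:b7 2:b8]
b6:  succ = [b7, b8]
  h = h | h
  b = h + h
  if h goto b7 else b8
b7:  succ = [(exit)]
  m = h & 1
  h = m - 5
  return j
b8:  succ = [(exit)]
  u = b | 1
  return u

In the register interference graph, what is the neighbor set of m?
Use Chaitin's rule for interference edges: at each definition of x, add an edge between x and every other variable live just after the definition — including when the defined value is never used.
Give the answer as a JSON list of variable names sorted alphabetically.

def/use:
  b0 def {b,u} use ∅
  b1 def {u} use ∅
  b2 def {u} use {u}
  b3 def {h,j} use ∅
  b4 def {u} use ∅
  b5 def {h} use {b}
  b6 def {b,h} use {h}
  b7 def {h,m} use {h,j}
  b8 def {u} use {b}

Live sets:
  live b0: ∅→{b}
  live b1: {b}→{b,u}
  live b2: {u}→∅
  live b3: {b}→{b,j}
  live b4: {b,j}→{b,j}
  live b5: {b,j}→{b,h,j}
  live b6: {h,j}→{b,h,j}
  live b7: {h,j}→∅
  live b8: {b}→∅

Interfere edges:
  b — {h,j,u}
  h — {b,j}
  j — {b,h,m,u}
  m — {j}
  u — {b,j}

N(m) = ["j"]

Answer: ["j"]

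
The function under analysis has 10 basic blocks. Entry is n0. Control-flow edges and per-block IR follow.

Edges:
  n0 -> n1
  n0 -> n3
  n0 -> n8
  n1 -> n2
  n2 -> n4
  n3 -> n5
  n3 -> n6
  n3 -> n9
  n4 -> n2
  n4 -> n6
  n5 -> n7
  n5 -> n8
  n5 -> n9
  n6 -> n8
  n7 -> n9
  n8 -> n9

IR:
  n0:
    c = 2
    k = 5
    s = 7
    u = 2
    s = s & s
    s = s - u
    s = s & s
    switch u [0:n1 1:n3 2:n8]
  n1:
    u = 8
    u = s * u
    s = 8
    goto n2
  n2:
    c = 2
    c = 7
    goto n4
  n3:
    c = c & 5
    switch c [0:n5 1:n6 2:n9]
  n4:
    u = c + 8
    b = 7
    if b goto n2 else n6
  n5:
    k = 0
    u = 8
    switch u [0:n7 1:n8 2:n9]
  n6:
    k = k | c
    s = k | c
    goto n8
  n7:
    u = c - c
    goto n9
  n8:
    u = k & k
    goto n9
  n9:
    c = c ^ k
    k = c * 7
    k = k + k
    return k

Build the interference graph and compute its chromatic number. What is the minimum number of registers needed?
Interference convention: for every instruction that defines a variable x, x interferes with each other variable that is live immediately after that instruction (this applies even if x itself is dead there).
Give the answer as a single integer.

Per-block:
  n0: def={c,k,s,u} ue=∅
  n1: def={s,u} ue={s}
  n2: def={c} ue=∅
  n3: def={c} ue={c}
  n4: def={b,u} ue={c}
  n5: def={k,u} ue=∅
  n6: def={k,s} ue={c,k}
  n7: def={u} ue={c}
  n8: def={u} ue={k}
  n9: def={c,k} ue={c,k}

Backward fixpoint:
  n0 li=∅ lo={c,k,s}
  n1 li={k,s} lo={k}
  n2 li={k} lo={c,k}
  n3 li={c,k} lo={c,k}
  n4 li={c,k} lo={c,k}
  n5 li={c} lo={c,k}
  n6 li={c,k} lo={c,k}
  n7 li={c,k} lo={c,k}
  n8 li={c,k} lo={c,k}
  n9 li={c,k} lo=∅

Conflict graph:
  b — {c,k}
  c — {b,k,s,u}
  k — {b,c,s,u}
  s — {c,k,u}
  u — {c,k,s}

Registers:
  {c,k,s,u} pairwise interfere (4-clique) ⇒ χ ≥ 4
  4-colouring: R0={c}  R1={k}  R2={b,s}  R3={u}
  χ = 4

Answer: 4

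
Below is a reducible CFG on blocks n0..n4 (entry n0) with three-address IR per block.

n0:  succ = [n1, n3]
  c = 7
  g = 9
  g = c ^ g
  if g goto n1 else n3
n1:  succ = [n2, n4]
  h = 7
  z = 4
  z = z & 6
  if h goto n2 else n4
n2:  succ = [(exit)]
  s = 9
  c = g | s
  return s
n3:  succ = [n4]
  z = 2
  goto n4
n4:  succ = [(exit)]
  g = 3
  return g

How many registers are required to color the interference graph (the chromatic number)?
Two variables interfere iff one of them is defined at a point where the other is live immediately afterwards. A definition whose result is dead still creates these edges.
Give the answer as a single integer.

Per-block:
  n0: {c,g} / ∅
  n1: {h,z} / ∅
  n2: {c,s} / {g}
  n3: {z} / ∅
  n4: {g} / ∅

Live sets:
  n0 li=∅ lo={g}
  n1 li={g} lo={g}
  n2 li={g} lo=∅
  n3 li=∅ lo=∅
  n4 li=∅ lo=∅

Interfere edges:
  c↔{g,s}
  g↔{c,h,s,z}
  h↔{g,z}
  s↔{c,g}
  z↔{g,h}

Colouring:
  {c,g,s} pairwise interfere (3-clique) ⇒ χ ≥ 3
  assign c→R1 g→R0 h→R1 s→R2 z→R2 — no edge inside a register ⇒ χ ≤ 3
  χ = 3

Answer: 3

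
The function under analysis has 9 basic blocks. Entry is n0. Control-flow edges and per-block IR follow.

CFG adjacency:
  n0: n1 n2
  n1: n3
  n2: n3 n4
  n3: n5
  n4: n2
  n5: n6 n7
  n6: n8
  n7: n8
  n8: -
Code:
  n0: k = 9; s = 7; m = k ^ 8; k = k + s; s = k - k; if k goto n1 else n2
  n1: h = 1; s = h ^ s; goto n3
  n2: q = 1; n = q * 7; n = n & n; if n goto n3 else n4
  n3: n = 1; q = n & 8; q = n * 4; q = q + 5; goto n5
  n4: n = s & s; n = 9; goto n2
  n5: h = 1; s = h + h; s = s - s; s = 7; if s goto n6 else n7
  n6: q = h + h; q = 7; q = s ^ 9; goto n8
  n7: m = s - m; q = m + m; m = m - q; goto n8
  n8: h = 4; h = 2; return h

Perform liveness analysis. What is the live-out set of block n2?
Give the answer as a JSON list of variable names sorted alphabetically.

Answer: ["m", "s"]

Working:
Block summaries:
  n0: def={k,m,s} ue=∅
  n1: def={h,s} ue={s}
  n2: def={n,q} ue=∅
  n3: def={n,q} ue=∅
  n4: def={n} ue={s}
  n5: def={h,s} ue=∅
  n6: def={q} ue={h,s}
  n7: def={m,q} ue={m,s}
  n8: def={h} ue=∅

Live sets:
  n0: in=∅ out={m,s}
  n1: in={m,s} out={m}
  n2: in={m,s} out={m,s}
  n3: in={m} out={m}
  n4: in={m,s} out={m,s}
  n5: in={m} out={h,m,s}
  n6: in={h,s} out=∅
  n7: in={m,s} out=∅
  n8: in=∅ out=∅

live-out(n2) = ["m", "s"]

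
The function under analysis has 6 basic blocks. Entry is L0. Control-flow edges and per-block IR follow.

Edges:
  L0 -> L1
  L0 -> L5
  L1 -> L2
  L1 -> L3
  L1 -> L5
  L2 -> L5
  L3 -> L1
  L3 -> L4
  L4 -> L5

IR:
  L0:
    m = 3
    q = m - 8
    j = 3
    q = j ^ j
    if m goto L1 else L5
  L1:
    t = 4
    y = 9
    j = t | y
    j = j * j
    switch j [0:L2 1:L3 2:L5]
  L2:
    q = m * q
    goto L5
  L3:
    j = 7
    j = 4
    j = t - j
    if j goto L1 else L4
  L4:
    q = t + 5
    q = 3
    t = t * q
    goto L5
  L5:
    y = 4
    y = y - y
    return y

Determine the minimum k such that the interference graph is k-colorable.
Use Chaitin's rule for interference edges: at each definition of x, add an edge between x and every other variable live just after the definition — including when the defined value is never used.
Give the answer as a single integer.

Answer: 4

Analysis:
Block summaries:
  L0: {j,m,q} / ∅
  L1: {j,t,y} / ∅
  L2: {q} / {m,q}
  L3: {j} / {t}
  L4: {q,t} / {t}
  L5: {y} / ∅

Live sets:
  L0: in=∅ out={m,q}
  L1: in={m,q} out={m,q,t}
  L2: in={m,q} out=∅
  L3: in={m,q,t} out={m,q,t}
  L4: in={t} out=∅
  L5: in=∅ out=∅

Conflict graph:
  j: {m,q,t}
  m: {j,q,t,y}
  q: {j,m,t,y}
  t: {j,m,q,y}
  y: {m,q,t}

Colouring:
  {j,m,q,t} pairwise interfere (4-clique) ⇒ χ ≥ 4
  assign j→r3 m→r0 q→r1 t→r2 y→r3 — no edge inside a register ⇒ χ ≤ 4
  χ = 4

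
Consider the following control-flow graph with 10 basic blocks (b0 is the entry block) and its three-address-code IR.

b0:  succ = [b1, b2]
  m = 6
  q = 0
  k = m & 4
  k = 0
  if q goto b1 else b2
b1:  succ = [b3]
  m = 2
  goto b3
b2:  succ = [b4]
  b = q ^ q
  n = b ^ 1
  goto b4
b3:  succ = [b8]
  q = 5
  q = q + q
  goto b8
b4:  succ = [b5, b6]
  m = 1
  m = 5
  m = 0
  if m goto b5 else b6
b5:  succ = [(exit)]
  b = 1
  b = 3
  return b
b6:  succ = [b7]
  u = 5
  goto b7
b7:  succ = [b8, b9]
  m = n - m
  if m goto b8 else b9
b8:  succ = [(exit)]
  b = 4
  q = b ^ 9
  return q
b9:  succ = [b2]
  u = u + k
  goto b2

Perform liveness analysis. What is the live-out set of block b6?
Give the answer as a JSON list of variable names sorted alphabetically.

Answer: ["k", "m", "n", "q", "u"]

Working:
Per-block:
  b0: def={k,m,q} ue=∅
  b1: def={m} ue=∅
  b2: def={b,n} ue={q}
  b3: def={q} ue=∅
  b4: def={m} ue=∅
  b5: def={b} ue=∅
  b6: def={u} ue=∅
  b7: def={m} ue={m,n}
  b8: def={b,q} ue=∅
  b9: def={u} ue={k,u}

Backward fixpoint:
  b0 li=∅ lo={k,q}
  b1 li=∅ lo=∅
  b2 li={k,q} lo={k,n,q}
  b3 li=∅ lo=∅
  b4 li={k,n,q} lo={k,m,n,q}
  b5 li=∅ lo=∅
  b6 li={k,m,n,q} lo={k,m,n,q,u}
  b7 li={k,m,n,q,u} lo={k,q,u}
  b8 li=∅ lo=∅
  b9 li={k,q,u} lo={k,q}

live-out(b6) = ["k", "m", "n", "q", "u"]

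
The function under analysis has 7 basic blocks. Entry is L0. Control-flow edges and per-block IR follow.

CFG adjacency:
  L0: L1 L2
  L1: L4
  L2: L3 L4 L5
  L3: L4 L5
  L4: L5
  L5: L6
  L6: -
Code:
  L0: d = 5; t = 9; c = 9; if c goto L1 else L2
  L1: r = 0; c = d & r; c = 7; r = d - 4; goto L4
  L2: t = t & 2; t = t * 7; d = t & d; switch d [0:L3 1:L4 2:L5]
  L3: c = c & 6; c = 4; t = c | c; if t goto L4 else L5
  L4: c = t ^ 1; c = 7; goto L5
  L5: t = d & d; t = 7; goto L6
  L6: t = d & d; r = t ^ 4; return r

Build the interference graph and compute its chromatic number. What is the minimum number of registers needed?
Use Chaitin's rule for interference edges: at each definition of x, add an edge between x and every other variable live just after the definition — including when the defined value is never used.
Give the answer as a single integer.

def/use:
  L0: {c,d,t} / ∅
  L1: {c,r} / {d}
  L2: {d,t} / {d,t}
  L3: {c,t} / {c}
  L4: {c} / {t}
  L5: {t} / {d}
  L6: {r,t} / {d}

Live sets:
  L0: in=∅ out={c,d,t}
  L1: in={d,t} out={d,t}
  L2: in={c,d,t} out={c,d,t}
  L3: in={c,d} out={d,t}
  L4: in={d,t} out={d}
  L5: in={d} out={d}
  L6: in={d} out=∅

Conflict graph:
  c: {d,t}
  d: {c,r,t}
  r: {d,t}
  t: {c,d,r}

Colouring:
  {c,d,t} pairwise interfere (3-clique) ⇒ χ ≥ 3
  3-colouring: R0={d}  R1={t}  R2={c,r}
  χ = 3

Answer: 3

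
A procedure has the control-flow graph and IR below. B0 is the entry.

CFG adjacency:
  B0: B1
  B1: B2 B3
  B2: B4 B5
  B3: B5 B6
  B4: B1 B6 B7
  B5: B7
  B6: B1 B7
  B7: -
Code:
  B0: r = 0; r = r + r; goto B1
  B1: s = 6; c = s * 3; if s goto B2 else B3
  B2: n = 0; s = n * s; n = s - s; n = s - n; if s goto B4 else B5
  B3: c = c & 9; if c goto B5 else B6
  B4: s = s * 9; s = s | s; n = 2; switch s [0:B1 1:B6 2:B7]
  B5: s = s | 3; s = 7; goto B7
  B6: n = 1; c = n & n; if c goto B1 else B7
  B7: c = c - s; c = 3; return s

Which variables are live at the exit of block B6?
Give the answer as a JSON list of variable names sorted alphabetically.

Block summaries:
  B0: def={r} ue=∅
  B1: def={c,s} ue=∅
  B2: def={n,s} ue={s}
  B3: def={c} ue={c}
  B4: def={n,s} ue={s}
  B5: def={s} ue={s}
  B6: def={c,n} ue=∅
  B7: def={c} ue={c,s}

Live sets:
  live B0: ∅→∅
  live B1: ∅→{c,s}
  live B2: {c,s}→{c,s}
  live B3: {c,s}→{c,s}
  live B4: {c,s}→{c,s}
  live B5: {c,s}→{c,s}
  live B6: {s}→{c,s}
  live B7: {c,s}→∅

live-out(B6) = ["c", "s"]

Answer: ["c", "s"]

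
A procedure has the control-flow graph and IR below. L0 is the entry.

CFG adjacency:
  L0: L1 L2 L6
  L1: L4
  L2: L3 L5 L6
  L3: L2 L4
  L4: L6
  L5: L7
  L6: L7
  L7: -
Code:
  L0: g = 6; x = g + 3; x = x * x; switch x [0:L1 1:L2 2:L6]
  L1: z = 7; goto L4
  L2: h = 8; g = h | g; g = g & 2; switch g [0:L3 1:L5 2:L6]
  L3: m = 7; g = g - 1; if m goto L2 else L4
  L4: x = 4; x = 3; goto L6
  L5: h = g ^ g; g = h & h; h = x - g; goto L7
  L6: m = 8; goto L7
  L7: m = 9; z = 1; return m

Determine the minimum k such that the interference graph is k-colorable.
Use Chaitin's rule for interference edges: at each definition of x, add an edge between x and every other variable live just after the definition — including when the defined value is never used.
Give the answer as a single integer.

Answer: 3

Analysis:
Block summaries:
  L0: def={g,x} ue=∅
  L1: def={z} ue=∅
  L2: def={g,h} ue={g}
  L3: def={g,m} ue={g}
  L4: def={x} ue=∅
  L5: def={g,h} ue={g,x}
  L6: def={m} ue=∅
  L7: def={m,z} ue=∅

Backward fixpoint:
  L0 li=∅ lo={g,x}
  L1 li=∅ lo=∅
  L2 li={g,x} lo={g,x}
  L3 li={g,x} lo={g,x}
  L4 li=∅ lo=∅
  L5 li={g,x} lo=∅
  L6 li=∅ lo=∅
  L7 li=∅ lo=∅

Interference:
  g — {h,m,x}
  h — {g,x}
  m — {g,x,z}
  x — {g,h,m}
  z — {m}

Colouring:
  {g,h,x} pairwise interfere (3-clique) ⇒ χ ≥ 3
  assign g→c0 h→c1 m→c1 x→c2 z→c0 — no edge inside a register ⇒ χ ≤ 3
  χ = 3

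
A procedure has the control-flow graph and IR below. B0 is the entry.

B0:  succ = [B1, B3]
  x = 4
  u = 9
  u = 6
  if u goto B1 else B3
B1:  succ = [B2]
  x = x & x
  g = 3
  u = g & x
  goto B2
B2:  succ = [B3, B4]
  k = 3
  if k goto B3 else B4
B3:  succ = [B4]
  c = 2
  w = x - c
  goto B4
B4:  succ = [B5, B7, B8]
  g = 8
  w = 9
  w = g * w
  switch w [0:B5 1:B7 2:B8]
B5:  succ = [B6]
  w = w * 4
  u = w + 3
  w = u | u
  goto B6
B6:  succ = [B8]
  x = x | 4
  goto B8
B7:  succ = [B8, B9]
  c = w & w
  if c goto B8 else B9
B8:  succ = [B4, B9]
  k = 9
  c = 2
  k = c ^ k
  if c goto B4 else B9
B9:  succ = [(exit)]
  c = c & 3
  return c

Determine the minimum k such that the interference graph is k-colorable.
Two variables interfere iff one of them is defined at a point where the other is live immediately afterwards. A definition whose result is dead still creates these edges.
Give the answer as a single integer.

Per-block:
  B0 def {u,x} use ∅
  B1 def {g,u,x} use {x}
  B2 def {k} use ∅
  B3 def {c,w} use {x}
  B4 def {g,w} use ∅
  B5 def {u,w} use {w}
  B6 def {x} use {x}
  B7 def {c} use {w}
  B8 def {c,k} use ∅
  B9 def {c} use {c}

Live sets:
  B0 li=∅ lo={x}
  B1 li={x} lo={x}
  B2 li={x} lo={x}
  B3 li={x} lo={x}
  B4 li={x} lo={w,x}
  B5 li={w,x} lo={x}
  B6 li={x} lo={x}
  B7 li={w,x} lo={c,x}
  B8 li={x} lo={c,x}
  B9 li={c} lo=∅

Conflict graph:
  c: {k,x}
  g: {w,x}
  k: {c,x}
  u: {x}
  w: {g,x}
  x: {c,g,k,u,w}

Registers:
  lower bound: {c,k,x} mutually conflict ⇒ χ ≥ 3
  3-colouring: r0={x}  r1={c,g,u}  r2={k,w}
  χ = 3

Answer: 3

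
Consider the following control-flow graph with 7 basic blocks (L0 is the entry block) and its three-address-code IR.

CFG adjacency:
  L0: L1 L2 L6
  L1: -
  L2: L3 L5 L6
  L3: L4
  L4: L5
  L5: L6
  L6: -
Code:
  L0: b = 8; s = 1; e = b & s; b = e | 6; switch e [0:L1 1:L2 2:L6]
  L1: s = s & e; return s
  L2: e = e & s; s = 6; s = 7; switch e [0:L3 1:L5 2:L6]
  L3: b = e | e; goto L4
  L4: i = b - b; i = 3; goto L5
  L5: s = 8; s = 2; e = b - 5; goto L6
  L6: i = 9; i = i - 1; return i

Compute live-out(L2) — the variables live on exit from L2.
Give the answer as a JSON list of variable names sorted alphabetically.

Answer: ["b", "e"]

Working:
Block summaries:
  L0: {b,e,s} / ∅
  L1: {s} / {e,s}
  L2: {e,s} / {e,s}
  L3: {b} / {e}
  L4: {i} / {b}
  L5: {e,s} / {b}
  L6: {i} / ∅

Liveness:
  live L0: ∅→{b,e,s}
  live L1: {e,s}→∅
  live L2: {b,e,s}→{b,e}
  live L3: {e}→{b}
  live L4: {b}→{b}
  live L5: {b}→∅
  live L6: ∅→∅

live-out(L2) = ["b", "e"]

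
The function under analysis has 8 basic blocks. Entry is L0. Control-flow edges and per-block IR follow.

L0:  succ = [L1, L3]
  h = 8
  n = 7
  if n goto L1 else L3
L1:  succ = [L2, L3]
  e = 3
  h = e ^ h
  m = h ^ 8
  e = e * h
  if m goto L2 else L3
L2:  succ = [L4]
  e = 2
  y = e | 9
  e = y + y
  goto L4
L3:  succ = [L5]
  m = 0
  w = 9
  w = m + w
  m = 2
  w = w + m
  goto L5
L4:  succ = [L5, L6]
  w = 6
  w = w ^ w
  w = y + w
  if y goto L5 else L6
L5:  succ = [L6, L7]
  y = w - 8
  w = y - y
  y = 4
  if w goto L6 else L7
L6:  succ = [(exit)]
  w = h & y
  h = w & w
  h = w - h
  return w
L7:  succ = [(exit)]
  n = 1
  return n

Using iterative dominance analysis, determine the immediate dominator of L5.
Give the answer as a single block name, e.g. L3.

Answer: L0

Analysis:
idom tree: L1←L0 L2←L1 L3←L0 L4←L2 L5←L0 L6←L0 L7←L5
Join-block Dom:
  L3: preds {L0,L1}: {L0} ∩ {L0,L1} = {L0}; idom=L0
  L5: preds {L3,L4}: {L0,L3} ∩ {L0,L1,L2,L4} = {L0}; idom=L0
  L6: preds {L4,L5}: {L0,L1,L2,L4} ∩ {L0,L5} = {L0}; idom=L0

idom(L5) = L0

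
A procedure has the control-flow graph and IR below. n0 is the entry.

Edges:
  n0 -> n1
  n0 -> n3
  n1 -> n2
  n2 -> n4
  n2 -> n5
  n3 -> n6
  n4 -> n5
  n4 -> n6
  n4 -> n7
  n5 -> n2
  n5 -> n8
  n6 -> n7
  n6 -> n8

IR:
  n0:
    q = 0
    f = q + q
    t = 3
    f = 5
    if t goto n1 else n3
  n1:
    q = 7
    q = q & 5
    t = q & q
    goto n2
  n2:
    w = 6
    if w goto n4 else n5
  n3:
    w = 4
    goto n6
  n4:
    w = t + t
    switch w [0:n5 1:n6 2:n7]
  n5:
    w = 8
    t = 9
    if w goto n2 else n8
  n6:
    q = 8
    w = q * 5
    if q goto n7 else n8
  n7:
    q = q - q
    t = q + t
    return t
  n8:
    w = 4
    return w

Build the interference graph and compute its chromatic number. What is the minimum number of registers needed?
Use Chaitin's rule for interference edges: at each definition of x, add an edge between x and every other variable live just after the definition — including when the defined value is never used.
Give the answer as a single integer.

def/use:
  n0 def {f,q,t} use ∅
  n1 def {q,t} use ∅
  n2 def {w} use ∅
  n3 def {w} use ∅
  n4 def {w} use {t}
  n5 def {t,w} use ∅
  n6 def {q,w} use ∅
  n7 def {q,t} use {q,t}
  n8 def {w} use ∅

Live sets:
  live n0: ∅→{t}
  live n1: ∅→{q,t}
  live n2: {q,t}→{q,t}
  live n3: {t}→{t}
  live n4: {q,t}→{q,t}
  live n5: {q}→{q,t}
  live n6: {t}→{q,t}
  live n7: {q,t}→∅
  live n8: ∅→∅

Interfere edges:
  f — {t}
  q — {t,w}
  t — {f,q,w}
  w — {q,t}

Chromatic number:
  {q,t,w} pairwise interfere (3-clique) ⇒ χ ≥ 3
  assign f→r1 q→r1 t→r0 w→r2 — no edge inside a register ⇒ χ ≤ 3
  χ = 3

Answer: 3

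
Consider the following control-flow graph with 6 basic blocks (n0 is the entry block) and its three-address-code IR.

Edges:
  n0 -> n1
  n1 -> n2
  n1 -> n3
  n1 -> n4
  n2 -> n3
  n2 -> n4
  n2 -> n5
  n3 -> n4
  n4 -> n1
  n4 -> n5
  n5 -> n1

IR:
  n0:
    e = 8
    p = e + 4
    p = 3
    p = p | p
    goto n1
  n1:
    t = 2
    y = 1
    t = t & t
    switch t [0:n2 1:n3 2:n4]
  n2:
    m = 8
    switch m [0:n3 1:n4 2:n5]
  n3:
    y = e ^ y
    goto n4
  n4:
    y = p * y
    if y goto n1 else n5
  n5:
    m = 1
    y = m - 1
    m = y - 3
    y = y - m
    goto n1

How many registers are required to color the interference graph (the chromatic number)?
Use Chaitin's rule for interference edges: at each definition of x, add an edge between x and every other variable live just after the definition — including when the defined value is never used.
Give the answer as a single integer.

Answer: 4

Working:
Block summaries:
  n0 def {e,p} use ∅
  n1 def {t,y} use ∅
  n2 def {m} use ∅
  n3 def {y} use {e,y}
  n4 def {y} use {p,y}
  n5 def {m,y} use ∅

Live sets:
  n0: in=∅ out={e,p}
  n1: in={e,p} out={e,p,y}
  n2: in={e,p,y} out={e,p,y}
  n3: in={e,p,y} out={e,p,y}
  n4: in={e,p,y} out={e,p}
  n5: in={e,p} out={e,p}

Conflict graph:
  e — {m,p,t,y}
  m — {e,p,y}
  p — {e,m,t,y}
  t — {e,p,y}
  y — {e,m,p,t}

Colouring:
  {e,m,p,y} pairwise interfere (4-clique) ⇒ χ ≥ 4
  4-colouring: r0={e}  r1={p}  r2={y}  r3={m,t}
  χ = 4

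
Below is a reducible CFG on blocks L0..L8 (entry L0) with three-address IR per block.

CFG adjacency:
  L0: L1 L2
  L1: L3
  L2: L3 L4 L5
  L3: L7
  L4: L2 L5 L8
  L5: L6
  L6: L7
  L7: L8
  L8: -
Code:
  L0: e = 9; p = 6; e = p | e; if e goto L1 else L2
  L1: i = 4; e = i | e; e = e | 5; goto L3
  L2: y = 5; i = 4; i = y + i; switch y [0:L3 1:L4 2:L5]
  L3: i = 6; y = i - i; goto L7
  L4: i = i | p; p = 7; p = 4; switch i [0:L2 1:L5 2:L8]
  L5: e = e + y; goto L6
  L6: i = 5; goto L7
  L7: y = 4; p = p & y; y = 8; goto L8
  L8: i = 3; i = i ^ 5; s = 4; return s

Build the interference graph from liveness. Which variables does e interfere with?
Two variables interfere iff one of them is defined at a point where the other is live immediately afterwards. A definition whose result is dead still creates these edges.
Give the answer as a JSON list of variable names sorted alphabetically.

def/use:
  L0: def={e,p} ue=∅
  L1: def={e,i} ue={e}
  L2: def={i,y} ue=∅
  L3: def={i,y} ue=∅
  L4: def={i,p} ue={i,p}
  L5: def={e} ue={e,y}
  L6: def={i} ue=∅
  L7: def={p,y} ue={p}
  L8: def={i,s} ue=∅

Liveness:
  L0 li=∅ lo={e,p}
  L1 li={e,p} lo={p}
  L2 li={e,p} lo={e,i,p,y}
  L3 li={p} lo={p}
  L4 li={e,i,p,y} lo={e,p,y}
  L5 li={e,p,y} lo={p}
  L6 li={p} lo={p}
  L7 li={p} lo=∅
  L8 li=∅ lo=∅

Conflict graph:
  e: {i,p,y}
  i: {e,p,y}
  p: {e,i,y}
  s: ∅
  y: {e,i,p}

N(e) = ["i", "p", "y"]

Answer: ["i", "p", "y"]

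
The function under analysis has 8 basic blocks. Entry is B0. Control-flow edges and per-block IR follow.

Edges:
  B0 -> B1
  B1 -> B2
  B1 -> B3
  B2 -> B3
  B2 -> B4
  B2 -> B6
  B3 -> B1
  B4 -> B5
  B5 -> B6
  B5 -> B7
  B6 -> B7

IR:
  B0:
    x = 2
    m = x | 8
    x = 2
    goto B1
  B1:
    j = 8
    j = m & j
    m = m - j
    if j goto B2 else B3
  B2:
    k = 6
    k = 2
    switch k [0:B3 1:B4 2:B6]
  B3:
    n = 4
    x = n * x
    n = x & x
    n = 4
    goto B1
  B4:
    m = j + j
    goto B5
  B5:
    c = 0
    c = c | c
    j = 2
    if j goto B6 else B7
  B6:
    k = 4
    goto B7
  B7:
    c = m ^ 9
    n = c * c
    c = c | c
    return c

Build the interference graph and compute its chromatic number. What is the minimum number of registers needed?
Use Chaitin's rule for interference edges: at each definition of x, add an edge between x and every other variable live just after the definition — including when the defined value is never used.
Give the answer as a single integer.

Answer: 4

Derivation:
def/use:
  B0: def={m,x} ue=∅
  B1: def={j,m} ue={m}
  B2: def={k} ue=∅
  B3: def={n,x} ue={x}
  B4: def={m} ue={j}
  B5: def={c,j} ue=∅
  B6: def={k} ue=∅
  B7: def={c,n} ue={m}

Live sets:
  live B0: ∅→{m,x}
  live B1: {m,x}→{j,m,x}
  live B2: {j,m,x}→{j,m,x}
  live B3: {m,x}→{m,x}
  live B4: {j}→{m}
  live B5: {m}→{m}
  live B6: {m}→{m}
  live B7: {m}→∅

Conflict graph:
  c↔{m,n}
  j↔{k,m,x}
  k↔{j,m,x}
  m↔{c,j,k,n,x}
  n↔{c,m,x}
  x↔{j,k,m,n}

Chromatic number:
  clique {j,k,m,x} ⇒ need ≥ 4
  assign c→r1 j→r2 k→r3 m→r0 n→r2 x→r1 — no edge inside a register ⇒ χ ≤ 4
  χ = 4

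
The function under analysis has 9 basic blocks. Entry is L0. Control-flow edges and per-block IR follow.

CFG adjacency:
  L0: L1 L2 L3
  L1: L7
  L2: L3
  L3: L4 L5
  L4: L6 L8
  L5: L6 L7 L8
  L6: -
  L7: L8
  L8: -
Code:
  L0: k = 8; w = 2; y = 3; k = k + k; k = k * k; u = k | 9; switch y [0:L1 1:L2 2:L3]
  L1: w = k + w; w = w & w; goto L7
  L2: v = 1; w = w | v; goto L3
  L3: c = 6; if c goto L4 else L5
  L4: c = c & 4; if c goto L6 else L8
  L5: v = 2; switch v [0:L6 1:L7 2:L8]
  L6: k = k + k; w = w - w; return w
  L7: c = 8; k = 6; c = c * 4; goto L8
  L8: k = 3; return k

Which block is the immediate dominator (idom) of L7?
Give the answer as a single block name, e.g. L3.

Answer: L0

Working:
idom tree: L1←L0 L2←L0 L3←L0 L4←L3 L5←L3 L6←L3 L7←L0 L8←L0
Join-block Dom:
  L3: preds {L0,L2}: {L0} ∩ {L0,L2} = {L0}; idom=L0
  L6: preds {L4,L5}: {L0,L3,L4} ∩ {L0,L3,L5} = {L0,L3}; idom=L3
  L7: preds {L1,L5}: {L0,L1} ∩ {L0,L3,L5} = {L0}; idom=L0
  L8: preds {L4,L5,L7}: {L0,L3,L4} ∩ {L0,L3,L5} ∩ {L0,L7} = {L0}; idom=L0

idom(L7) = L0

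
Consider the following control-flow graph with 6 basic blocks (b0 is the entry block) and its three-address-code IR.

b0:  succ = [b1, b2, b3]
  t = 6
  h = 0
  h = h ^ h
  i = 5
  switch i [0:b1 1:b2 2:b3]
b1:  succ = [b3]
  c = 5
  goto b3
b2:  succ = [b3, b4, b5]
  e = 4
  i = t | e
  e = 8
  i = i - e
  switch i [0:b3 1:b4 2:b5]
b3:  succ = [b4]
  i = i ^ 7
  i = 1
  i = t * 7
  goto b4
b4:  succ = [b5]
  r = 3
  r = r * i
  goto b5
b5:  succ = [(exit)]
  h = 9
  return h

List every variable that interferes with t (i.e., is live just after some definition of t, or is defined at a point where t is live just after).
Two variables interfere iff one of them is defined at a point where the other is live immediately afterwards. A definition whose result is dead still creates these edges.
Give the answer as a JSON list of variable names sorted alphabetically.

Answer: ["c", "e", "h", "i"]

Derivation:
Block summaries:
  b0: {h,i,t} / ∅
  b1: {c} / ∅
  b2: {e,i} / {t}
  b3: {i} / {i,t}
  b4: {r} / {i}
  b5: {h} / ∅

Liveness:
  b0 li=∅ lo={i,t}
  b1 li={i,t} lo={i,t}
  b2 li={t} lo={i,t}
  b3 li={i,t} lo={i}
  b4 li={i} lo=∅
  b5 li=∅ lo=∅

Conflict graph:
  c↔{i,t}
  e↔{i,t}
  h↔{t}
  i↔{c,e,r,t}
  r↔{i}
  t↔{c,e,h,i}

N(t) = ["c", "e", "h", "i"]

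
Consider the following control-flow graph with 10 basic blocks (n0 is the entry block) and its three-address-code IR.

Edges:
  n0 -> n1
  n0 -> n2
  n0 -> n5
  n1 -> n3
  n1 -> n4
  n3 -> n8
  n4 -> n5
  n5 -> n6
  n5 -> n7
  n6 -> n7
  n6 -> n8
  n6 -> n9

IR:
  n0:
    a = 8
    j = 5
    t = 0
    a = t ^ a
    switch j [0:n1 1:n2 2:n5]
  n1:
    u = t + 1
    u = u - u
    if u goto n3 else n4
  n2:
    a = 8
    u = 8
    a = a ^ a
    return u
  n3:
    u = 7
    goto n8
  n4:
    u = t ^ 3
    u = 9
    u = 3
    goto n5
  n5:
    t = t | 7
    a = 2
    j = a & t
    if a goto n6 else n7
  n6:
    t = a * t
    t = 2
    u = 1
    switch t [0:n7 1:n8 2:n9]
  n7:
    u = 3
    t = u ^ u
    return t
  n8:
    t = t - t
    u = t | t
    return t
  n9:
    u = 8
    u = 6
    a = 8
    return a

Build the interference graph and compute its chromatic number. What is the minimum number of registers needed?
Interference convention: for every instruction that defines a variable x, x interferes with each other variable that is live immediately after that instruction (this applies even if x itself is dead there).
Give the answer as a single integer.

Per-block:
  n0: def={a,j,t} ue=∅
  n1: def={u} ue={t}
  n2: def={a,u} ue=∅
  n3: def={u} ue=∅
  n4: def={u} ue={t}
  n5: def={a,j,t} ue={t}
  n6: def={t,u} ue={a,t}
  n7: def={t,u} ue=∅
  n8: def={t,u} ue={t}
  n9: def={a,u} ue=∅

Live sets:
  live n0: ∅→{t}
  live n1: {t}→{t}
  live n2: ∅→∅
  live n3: {t}→{t}
  live n4: {t}→{t}
  live n5: {t}→{a,t}
  live n6: {a,t}→{t}
  live n7: ∅→∅
  live n8: {t}→∅
  live n9: ∅→∅

Conflict graph:
  a↔{j,t,u}
  j↔{a,t}
  t↔{a,j,u}
  u↔{a,t}

Registers:
  clique {a,j,t} ⇒ need ≥ 3
  assign a→r0 j→r2 t→r1 u→r2 — no edge inside a register ⇒ χ ≤ 3
  χ = 3

Answer: 3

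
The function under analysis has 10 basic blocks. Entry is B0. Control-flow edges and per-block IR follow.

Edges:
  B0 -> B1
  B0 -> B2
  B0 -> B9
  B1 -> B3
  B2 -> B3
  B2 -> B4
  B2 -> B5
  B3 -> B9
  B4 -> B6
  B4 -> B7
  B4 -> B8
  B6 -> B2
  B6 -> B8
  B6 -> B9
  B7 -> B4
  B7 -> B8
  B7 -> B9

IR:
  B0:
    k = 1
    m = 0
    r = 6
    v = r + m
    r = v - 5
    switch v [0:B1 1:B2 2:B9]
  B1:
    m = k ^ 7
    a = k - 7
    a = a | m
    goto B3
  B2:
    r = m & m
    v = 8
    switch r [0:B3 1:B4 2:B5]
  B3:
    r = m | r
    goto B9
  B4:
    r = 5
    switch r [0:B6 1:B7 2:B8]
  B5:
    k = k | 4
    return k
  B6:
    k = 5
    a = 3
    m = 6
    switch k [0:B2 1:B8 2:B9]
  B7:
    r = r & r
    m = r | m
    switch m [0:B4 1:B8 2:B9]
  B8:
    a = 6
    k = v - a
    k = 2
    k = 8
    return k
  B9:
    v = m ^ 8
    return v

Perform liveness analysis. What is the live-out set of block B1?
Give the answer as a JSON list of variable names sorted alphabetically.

Answer: ["m", "r"]

Analysis:
def/use:
  B0: def={k,m,r,v} ue=∅
  B1: def={a,m} ue={k}
  B2: def={r,v} ue={m}
  B3: def={r} ue={m,r}
  B4: def={r} ue=∅
  B5: def={k} ue={k}
  B6: def={a,k,m} ue=∅
  B7: def={m,r} ue={m,r}
  B8: def={a,k} ue={v}
  B9: def={v} ue={m}

Liveness:
  B0 li=∅ lo={k,m,r}
  B1 li={k,r} lo={m,r}
  B2 li={k,m} lo={k,m,r,v}
  B3 li={m,r} lo={m}
  B4 li={m,v} lo={m,r,v}
  B5 li={k} lo=∅
  B6 li={v} lo={k,m,v}
  B7 li={m,r,v} lo={m,v}
  B8 li={v} lo=∅
  B9 li={m} lo=∅

live-out(B1) = ["m", "r"]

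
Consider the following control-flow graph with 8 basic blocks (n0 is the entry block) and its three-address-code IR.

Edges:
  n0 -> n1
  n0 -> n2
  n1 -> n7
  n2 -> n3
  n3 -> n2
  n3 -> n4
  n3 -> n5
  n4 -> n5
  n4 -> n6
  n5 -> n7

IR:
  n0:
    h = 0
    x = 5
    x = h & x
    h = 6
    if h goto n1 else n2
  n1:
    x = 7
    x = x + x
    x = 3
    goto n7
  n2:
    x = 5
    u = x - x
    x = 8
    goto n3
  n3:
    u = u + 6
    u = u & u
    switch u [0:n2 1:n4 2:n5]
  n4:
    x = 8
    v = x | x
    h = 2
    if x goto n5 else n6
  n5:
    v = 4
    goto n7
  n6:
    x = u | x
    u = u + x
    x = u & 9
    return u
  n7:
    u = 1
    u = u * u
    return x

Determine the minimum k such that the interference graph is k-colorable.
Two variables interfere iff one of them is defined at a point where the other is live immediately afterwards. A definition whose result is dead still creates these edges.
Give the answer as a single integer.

Answer: 3

Working:
def/use:
  n0 def {h,x} use ∅
  n1 def {x} use ∅
  n2 def {u,x} use ∅
  n3 def {u} use {u}
  n4 def {h,v,x} use ∅
  n5 def {v} use ∅
  n6 def {u,x} use {u,x}
  n7 def {u} use {x}

Liveness:
  live n0: ∅→∅
  live n1: ∅→{x}
  live n2: ∅→{u,x}
  live n3: {u,x}→{u,x}
  live n4: {u}→{u,x}
  live n5: {x}→{x}
  live n6: {u,x}→∅
  live n7: {x}→∅

Interference:
  h↔{u,x}
  u↔{h,v,x}
  v↔{u,x}
  x↔{h,u,v}

Colouring:
  clique {h,u,x} ⇒ need ≥ 3
  assign h→R2 u→R0 v→R2 x→R1 — no edge inside a register ⇒ χ ≤ 3
  χ = 3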